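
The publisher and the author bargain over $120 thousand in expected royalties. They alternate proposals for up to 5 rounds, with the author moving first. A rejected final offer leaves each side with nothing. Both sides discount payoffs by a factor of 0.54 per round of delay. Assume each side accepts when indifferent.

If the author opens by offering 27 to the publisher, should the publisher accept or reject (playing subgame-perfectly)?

Reject

Work out the publisher's continuation value if the offer is rejected.
Round 5 (the author proposes): rejection yields 0 for the publisher; the author offers 0 and keeps 120.
Round 4 (the publisher proposes): the author can get 120 next round, worth 0.54 × 120 = 64.8 now, so the publisher offers 64.8, keeping 55.2.
Round 3 (the author proposes): the publisher can get 55.2 next round, worth 0.54 × 55.2 = 29.808 now, so the author offers 29.808, keeping 90.192.
Round 2 (the publisher proposes): the author can get 90.192 next round, worth 0.54 × 90.192 = 48.70368 now, so the publisher offers 48.70368, keeping 71.29632.
So by rejecting in round 1, the publisher gets 71.29632 next round, worth 0.54 × 71.29632 = 38.5000128 now.
Offer 27 < 38.5000128, so the publisher rejects.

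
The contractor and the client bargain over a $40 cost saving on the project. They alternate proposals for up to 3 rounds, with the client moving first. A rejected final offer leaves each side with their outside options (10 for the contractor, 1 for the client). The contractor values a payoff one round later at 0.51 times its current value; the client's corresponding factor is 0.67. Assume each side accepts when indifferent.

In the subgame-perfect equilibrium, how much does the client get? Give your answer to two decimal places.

29.85

Round 3 (the client proposes): the contractor gets 10 if talks fail, so the client offers 10 and keeps 30.
Round 2 (the contractor proposes): the client can get 30 next round, worth 0.67 × 30 = 20.1 now. The contractor offers 20.1 and keeps 40 − 20.1 = 19.9.
Round 1 (the client proposes): the contractor can get 19.9 next round, worth 0.51 × 19.9 = 10.149 now. The client offers 10.149 and keeps 40 − 10.149 = 29.851.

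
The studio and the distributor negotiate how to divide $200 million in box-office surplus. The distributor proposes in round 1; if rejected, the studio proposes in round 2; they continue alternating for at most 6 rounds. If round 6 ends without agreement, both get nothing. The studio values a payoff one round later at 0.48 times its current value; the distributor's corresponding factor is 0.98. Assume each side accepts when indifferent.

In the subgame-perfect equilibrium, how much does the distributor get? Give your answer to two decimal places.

175.93

Round 6 (the studio proposes): rejection yields 0 for the distributor; the studio offers 0 and keeps 200.
Round 5 (the distributor proposes): the studio can get 200 next round, worth 0.48 × 200 = 96 now; the distributor offers that and keeps 104.
Round 4 (the studio proposes): the distributor can get 104 next round, worth 0.98 × 104 = 101.92 now. The studio offers 101.92 and keeps 200 − 101.92 = 98.08.
Round 3 (the distributor proposes): the studio can get 98.08 next round, worth 0.48 × 98.08 = 47.0784 now; the distributor offers that and keeps 152.9216.
Round 2 (the studio proposes): the distributor can get 152.9216 next round, worth 0.98 × 152.9216 = 149.863168 now, so the studio offers 149.863168, keeping 50.136832.
Round 1 (the distributor proposes): the studio can get 50.136832 next round, worth 0.48 × 50.136832 = 24.06567936 now. The distributor offers 24.06567936 and keeps 200 − 24.06567936 = 175.93432064.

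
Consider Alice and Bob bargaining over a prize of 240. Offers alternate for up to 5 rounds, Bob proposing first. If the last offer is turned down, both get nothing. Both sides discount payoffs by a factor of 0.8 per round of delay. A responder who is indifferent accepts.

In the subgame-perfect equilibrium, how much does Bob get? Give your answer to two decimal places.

Round 5 (Bob proposes): Alice will accept anything ≥ 0, so Bob offers 0 and keeps 240.
Round 4 (Alice proposes): Bob can get 240 next round, worth 0.8 × 240 = 192 now. Alice offers 192 and keeps 240 − 192 = 48.
Round 3 (Bob proposes): Alice can get 48 next round, worth 0.8 × 48 = 38.4 now; Bob offers that and keeps 201.6.
Round 2 (Alice proposes): Bob can get 201.6 next round, worth 0.8 × 201.6 = 161.28 now, so Alice offers 161.28, keeping 78.72.
Round 1 (Bob proposes): Alice can get 78.72 next round, worth 0.8 × 78.72 = 62.976 now; Bob offers that and keeps 177.024.

177.02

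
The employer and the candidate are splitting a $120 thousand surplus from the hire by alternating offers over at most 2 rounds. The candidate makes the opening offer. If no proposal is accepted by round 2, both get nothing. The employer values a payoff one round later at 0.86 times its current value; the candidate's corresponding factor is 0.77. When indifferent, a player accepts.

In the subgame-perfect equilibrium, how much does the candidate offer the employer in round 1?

103.2

Work backward from the last round.
Round 2 (the employer proposes): rejection yields 0 for the candidate; the employer offers 0 and keeps 120.
Round 1 (the candidate proposes): the employer can get 120 next round, worth 0.86 × 120 = 103.2 now; the candidate offers that and keeps 16.8.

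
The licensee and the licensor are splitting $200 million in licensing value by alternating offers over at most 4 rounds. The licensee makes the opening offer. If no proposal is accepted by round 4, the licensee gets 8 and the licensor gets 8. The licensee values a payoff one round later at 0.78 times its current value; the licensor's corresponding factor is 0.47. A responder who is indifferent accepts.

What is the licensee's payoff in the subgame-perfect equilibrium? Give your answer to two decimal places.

Solve by backward induction from round 4.
Round 4 (the licensor proposes): the licensee gets 8 if talks fail, so the licensor offers 8 and keeps 192.
Round 3 (the licensee proposes): the licensor can get 192 next round, worth 0.47 × 192 = 90.24 now. The licensee offers 90.24 and keeps 200 − 90.24 = 109.76.
Round 2 (the licensor proposes): the licensee can get 109.76 next round, worth 0.78 × 109.76 = 85.6128 now, so the licensor offers 85.6128, keeping 114.3872.
Round 1 (the licensee proposes): the licensor can get 114.3872 next round, worth 0.47 × 114.3872 = 53.761984 now; the licensee offers that and keeps 146.238016.

146.24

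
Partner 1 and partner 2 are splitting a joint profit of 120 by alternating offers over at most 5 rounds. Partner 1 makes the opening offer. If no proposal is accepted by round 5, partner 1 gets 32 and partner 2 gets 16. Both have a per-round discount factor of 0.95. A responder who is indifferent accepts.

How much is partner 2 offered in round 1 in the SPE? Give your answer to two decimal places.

23.88

Round 5 (partner 1 proposes): partner 2 gets 16 if talks fail, so partner 1 offers 16 and keeps 104.
Round 4 (partner 2 proposes): partner 1 can get 104 next round, worth 0.95 × 104 = 98.8 now. Partner 2 offers 98.8 and keeps 120 − 98.8 = 21.2.
Round 3 (partner 1 proposes): partner 2 can get 21.2 next round, worth 0.95 × 21.2 = 20.14 now; partner 1 offers that and keeps 99.86.
Round 2 (partner 2 proposes): partner 1 can get 99.86 next round, worth 0.95 × 99.86 = 94.867 now, so partner 2 offers 94.867, keeping 25.133.
Round 1 (partner 1 proposes): partner 2 can get 25.133 next round, worth 0.95 × 25.133 = 23.87635 now; partner 1 offers that and keeps 96.12365.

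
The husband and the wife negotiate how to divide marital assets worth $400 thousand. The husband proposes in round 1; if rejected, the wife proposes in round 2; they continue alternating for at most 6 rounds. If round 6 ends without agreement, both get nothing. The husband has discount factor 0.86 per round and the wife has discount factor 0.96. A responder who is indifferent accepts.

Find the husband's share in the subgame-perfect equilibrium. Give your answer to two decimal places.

40.12

Round 6 (the wife proposes): rejection yields 0 for the husband; the wife offers 0 and keeps 400.
Round 5 (the husband proposes): the wife can get 400 next round, worth 0.96 × 400 = 384 now. The husband offers 384 and keeps 400 − 384 = 16.
Round 4 (the wife proposes): the husband can get 16 next round, worth 0.86 × 16 = 13.76 now. The wife offers 13.76 and keeps 400 − 13.76 = 386.24.
Round 3 (the husband proposes): the wife can get 386.24 next round, worth 0.96 × 386.24 = 370.7904 now. The husband offers 370.7904 and keeps 400 − 370.7904 = 29.2096.
Round 2 (the wife proposes): the husband can get 29.2096 next round, worth 0.86 × 29.2096 = 25.120256 now, so the wife offers 25.120256, keeping 374.879744.
Round 1 (the husband proposes): the wife can get 374.879744 next round, worth 0.96 × 374.879744 = 359.88455424 now. The husband offers 359.88455424 and keeps 400 − 359.88455424 = 40.11544576.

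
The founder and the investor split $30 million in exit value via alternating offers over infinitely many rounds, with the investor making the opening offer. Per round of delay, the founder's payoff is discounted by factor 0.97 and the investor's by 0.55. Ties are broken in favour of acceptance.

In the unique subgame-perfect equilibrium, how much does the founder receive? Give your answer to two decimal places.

In a stationary SPE each proposer offers the other exactly their discounted continuation value.
If the investor keeps x when proposing and the founder keeps y when proposing, then x = 30 − 0.97y and y = 30 − 0.55x.
Solving: x = 30(1 − 0.97) / (1 − 0.55·0.97) = 0.9 / 0.4665 ≈ 1.9293.
The founder gets 30 − 1.9293 ≈ 28.0707.

28.07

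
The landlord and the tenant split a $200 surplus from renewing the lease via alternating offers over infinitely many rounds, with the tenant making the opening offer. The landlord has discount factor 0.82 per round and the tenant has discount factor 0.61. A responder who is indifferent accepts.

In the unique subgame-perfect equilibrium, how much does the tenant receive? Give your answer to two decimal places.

72.03

In a stationary SPE each proposer offers the other exactly their discounted continuation value.
If the tenant keeps x when proposing and the landlord keeps y when proposing, then x = 200 − 0.82y and y = 200 − 0.61x.
Solving: x = 200(1 − 0.82) / (1 − 0.61·0.82) = 36 / 0.4998 ≈ 72.0288.
The landlord gets 200 − 72.0288 ≈ 127.9712.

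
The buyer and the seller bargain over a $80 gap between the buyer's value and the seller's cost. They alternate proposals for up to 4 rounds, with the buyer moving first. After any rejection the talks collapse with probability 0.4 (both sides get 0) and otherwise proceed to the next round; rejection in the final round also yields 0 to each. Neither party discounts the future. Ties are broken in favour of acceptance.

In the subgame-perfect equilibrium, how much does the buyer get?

43.52

Round 4 (the seller proposes): the buyer will accept anything ≥ 0, so the seller offers 0 and keeps 80.
Round 3 (the buyer proposes): rejecting gives the seller an expected 0.6 × 80 = 48, so the buyer offers 48, keeping 32.
Round 2 (the seller proposes): rejecting gives the buyer an expected 0.6 × 32 = 19.2. The seller offers 19.2 and keeps 80 − 19.2 = 60.8.
Round 1 (the buyer proposes): rejecting gives the seller an expected 0.6 × 60.8 = 36.48; the buyer offers that and keeps 43.52.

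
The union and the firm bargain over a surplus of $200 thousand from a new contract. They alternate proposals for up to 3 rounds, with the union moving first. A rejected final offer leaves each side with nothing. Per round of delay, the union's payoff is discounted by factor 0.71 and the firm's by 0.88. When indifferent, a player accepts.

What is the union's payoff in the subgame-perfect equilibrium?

148.96

Work backward from the last round.
Round 3 (the union proposes): the firm will accept anything ≥ 0, so the union offers 0 and keeps 200.
Round 2 (the firm proposes): the union can get 200 next round, worth 0.71 × 200 = 142 now; the firm offers that and keeps 58.
Round 1 (the union proposes): the firm can get 58 next round, worth 0.88 × 58 = 51.04 now, so the union offers 51.04, keeping 148.96.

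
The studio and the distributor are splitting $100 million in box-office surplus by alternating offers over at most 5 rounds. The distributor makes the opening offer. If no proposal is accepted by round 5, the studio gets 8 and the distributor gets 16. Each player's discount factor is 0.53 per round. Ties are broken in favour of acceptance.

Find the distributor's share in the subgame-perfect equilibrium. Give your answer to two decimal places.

Round 5 (the distributor proposes): the studio gets 8 if talks fail, so the distributor offers 8 and keeps 92.
Round 4 (the studio proposes): the distributor can get 92 next round, worth 0.53 × 92 = 48.76 now, so the studio offers 48.76, keeping 51.24.
Round 3 (the distributor proposes): the studio can get 51.24 next round, worth 0.53 × 51.24 = 27.1572 now, so the distributor offers 27.1572, keeping 72.8428.
Round 2 (the studio proposes): the distributor can get 72.8428 next round, worth 0.53 × 72.8428 = 38.606684 now; the studio offers that and keeps 61.393316.
Round 1 (the distributor proposes): the studio can get 61.393316 next round, worth 0.53 × 61.393316 = 32.53845748 now. The distributor offers 32.53845748 and keeps 100 − 32.53845748 = 67.46154252.

67.46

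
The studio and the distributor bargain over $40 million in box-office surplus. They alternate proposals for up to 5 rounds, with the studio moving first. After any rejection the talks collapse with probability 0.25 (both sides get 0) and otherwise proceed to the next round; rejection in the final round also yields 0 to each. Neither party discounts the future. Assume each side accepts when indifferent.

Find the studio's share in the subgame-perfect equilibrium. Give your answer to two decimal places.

Round 5 (the studio proposes): the distributor will accept anything ≥ 0, so the studio offers 0 and keeps 40.
Round 4 (the distributor proposes): rejecting gives the studio an expected 0.75 × 40 = 30; the distributor offers that and keeps 10.
Round 3 (the studio proposes): rejecting gives the distributor an expected 0.75 × 10 = 7.5, so the studio offers 7.5, keeping 32.5.
Round 2 (the distributor proposes): rejecting gives the studio an expected 0.75 × 32.5 = 24.375; the distributor offers that and keeps 15.625.
Round 1 (the studio proposes): rejecting gives the distributor an expected 0.75 × 15.625 = 11.71875, so the studio offers 11.71875, keeping 28.28125.

28.28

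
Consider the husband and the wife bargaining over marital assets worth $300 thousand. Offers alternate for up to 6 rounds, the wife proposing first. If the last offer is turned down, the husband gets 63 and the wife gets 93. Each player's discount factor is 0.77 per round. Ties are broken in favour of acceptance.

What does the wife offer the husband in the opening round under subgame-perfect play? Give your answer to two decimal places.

Solve by backward induction from round 6.
Round 6 (the husband proposes): the wife gets 93 if talks fail, so the husband offers 93 and keeps 207.
Round 5 (the wife proposes): the husband can get 207 next round, worth 0.77 × 207 = 159.39 now. The wife offers 159.39 and keeps 300 − 159.39 = 140.61.
Round 4 (the husband proposes): the wife can get 140.61 next round, worth 0.77 × 140.61 = 108.2697 now, so the husband offers 108.2697, keeping 191.7303.
Round 3 (the wife proposes): the husband can get 191.7303 next round, worth 0.77 × 191.7303 = 147.632331 now. The wife offers 147.632331 and keeps 300 − 147.632331 = 152.367669.
Round 2 (the husband proposes): the wife can get 152.367669 next round, worth 0.77 × 152.367669 = 117.32310513 now, so the husband offers 117.32310513, keeping 182.67689487.
Round 1 (the wife proposes): the husband can get 182.67689487 next round, worth 0.77 × 182.67689487 = 140.6612090499 now, so the wife offers 140.6612090499, keeping 159.3387909501.

140.66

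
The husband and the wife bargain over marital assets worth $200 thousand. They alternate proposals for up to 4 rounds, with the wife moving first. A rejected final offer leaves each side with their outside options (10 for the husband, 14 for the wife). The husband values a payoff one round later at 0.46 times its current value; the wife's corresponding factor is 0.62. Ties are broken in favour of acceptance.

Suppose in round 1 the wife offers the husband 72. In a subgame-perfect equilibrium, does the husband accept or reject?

Accept

Round 4 (the husband proposes): the wife gets 14 if talks fail, so the husband offers 14 and keeps 186.
Round 3 (the wife proposes): the husband can get 186 next round, worth 0.46 × 186 = 85.56 now, so the wife offers 85.56, keeping 114.44.
Round 2 (the husband proposes): the wife can get 114.44 next round, worth 0.62 × 114.44 = 70.9528 now, so the husband offers 70.9528, keeping 129.0472.
So by rejecting in round 1, the husband gets 129.0472 next round, worth 0.46 × 129.0472 = 59.361712 now.
Offer 72 ≥ 59.361712, so the husband accepts.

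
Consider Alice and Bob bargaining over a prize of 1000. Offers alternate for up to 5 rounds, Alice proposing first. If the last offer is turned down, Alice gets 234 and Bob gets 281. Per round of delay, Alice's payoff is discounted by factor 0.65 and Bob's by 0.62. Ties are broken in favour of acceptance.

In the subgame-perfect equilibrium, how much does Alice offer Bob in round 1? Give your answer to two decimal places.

By backward induction:
Round 5 (Alice proposes): Bob gets 281 if talks fail, so Alice offers 281 and keeps 719.
Round 4 (Bob proposes): Alice can get 719 next round, worth 0.65 × 719 = 467.35 now. Bob offers 467.35 and keeps 1000 − 467.35 = 532.65.
Round 3 (Alice proposes): Bob can get 532.65 next round, worth 0.62 × 532.65 = 330.243 now; Alice offers that and keeps 669.757.
Round 2 (Bob proposes): Alice can get 669.757 next round, worth 0.65 × 669.757 = 435.34205 now. Bob offers 435.34205 and keeps 1000 − 435.34205 = 564.65795.
Round 1 (Alice proposes): Bob can get 564.65795 next round, worth 0.62 × 564.65795 = 350.087929 now; Alice offers that and keeps 649.912071.

350.09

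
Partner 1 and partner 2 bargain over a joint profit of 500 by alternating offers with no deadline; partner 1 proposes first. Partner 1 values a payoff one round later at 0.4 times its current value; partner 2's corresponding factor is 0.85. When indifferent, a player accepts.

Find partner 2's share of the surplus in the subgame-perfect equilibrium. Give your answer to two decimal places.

In a stationary SPE each proposer offers the other exactly their discounted continuation value.
If partner 1 keeps x when proposing and partner 2 keeps y when proposing, then x = 500 − 0.85y and y = 500 − 0.4x.
Solving: x = 500(1 − 0.85) / (1 − 0.4·0.85) = 75 / 0.66 ≈ 113.6364.
Partner 2 gets 500 − 113.6364 ≈ 386.3636.

386.36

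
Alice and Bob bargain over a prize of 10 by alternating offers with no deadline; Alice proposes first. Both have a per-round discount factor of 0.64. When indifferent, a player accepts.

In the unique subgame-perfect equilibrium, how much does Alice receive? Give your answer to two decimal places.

Let x be Alice's share when Alice proposes and y be Bob's share when Bob proposes.
Bob accepts iff offered ≥ 0.64·y, so x = 10 − 0.64y. Symmetrically y = 10 − 0.64x.
Substituting: x = 10 − 0.64(10 − 0.64x), giving x(1 − 0.64·0.64) = 10(1 − 0.64).
So x = 10 × 0.36 / 0.5904 ≈ 6.0976, and Bob receives 10 − x ≈ 3.9024.

6.10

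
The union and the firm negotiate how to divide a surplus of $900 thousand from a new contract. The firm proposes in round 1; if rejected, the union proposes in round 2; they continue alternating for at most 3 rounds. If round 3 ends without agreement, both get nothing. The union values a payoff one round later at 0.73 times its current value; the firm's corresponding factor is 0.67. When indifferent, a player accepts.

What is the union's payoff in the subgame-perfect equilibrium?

216.81

Round 3 (the firm proposes): the union will accept anything ≥ 0, so the firm offers 0 and keeps 900.
Round 2 (the union proposes): the firm can get 900 next round, worth 0.67 × 900 = 603 now. The union offers 603 and keeps 900 − 603 = 297.
Round 1 (the firm proposes): the union can get 297 next round, worth 0.73 × 297 = 216.81 now, so the firm offers 216.81, keeping 683.19.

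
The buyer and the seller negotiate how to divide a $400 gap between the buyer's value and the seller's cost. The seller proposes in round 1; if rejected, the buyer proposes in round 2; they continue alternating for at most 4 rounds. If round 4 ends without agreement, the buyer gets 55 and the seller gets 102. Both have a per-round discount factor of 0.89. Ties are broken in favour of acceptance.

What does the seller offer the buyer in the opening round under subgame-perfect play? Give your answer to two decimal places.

249.24

By backward induction:
Round 4 (the buyer proposes): the seller gets 102 if talks fail, so the buyer offers 102 and keeps 298.
Round 3 (the seller proposes): the buyer can get 298 next round, worth 0.89 × 298 = 265.22 now; the seller offers that and keeps 134.78.
Round 2 (the buyer proposes): the seller can get 134.78 next round, worth 0.89 × 134.78 = 119.9542 now. The buyer offers 119.9542 and keeps 400 − 119.9542 = 280.0458.
Round 1 (the seller proposes): the buyer can get 280.0458 next round, worth 0.89 × 280.0458 = 249.240762 now; the seller offers that and keeps 150.759238.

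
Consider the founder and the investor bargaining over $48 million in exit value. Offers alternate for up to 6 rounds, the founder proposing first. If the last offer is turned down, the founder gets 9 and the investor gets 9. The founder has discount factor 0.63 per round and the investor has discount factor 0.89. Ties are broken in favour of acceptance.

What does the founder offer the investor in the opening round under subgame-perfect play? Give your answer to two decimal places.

35.58

By backward induction:
Round 6 (the investor proposes): the founder gets 9 if talks fail, so the investor offers 9 and keeps 39.
Round 5 (the founder proposes): the investor can get 39 next round, worth 0.89 × 39 = 34.71 now; the founder offers that and keeps 13.29.
Round 4 (the investor proposes): the founder can get 13.29 next round, worth 0.63 × 13.29 = 8.3727 now; the investor offers that and keeps 39.6273.
Round 3 (the founder proposes): the investor can get 39.6273 next round, worth 0.89 × 39.6273 = 35.268297 now; the founder offers that and keeps 12.731703.
Round 2 (the investor proposes): the founder can get 12.731703 next round, worth 0.63 × 12.731703 = 8.02097289 now; the investor offers that and keeps 39.97902711.
Round 1 (the founder proposes): the investor can get 39.97902711 next round, worth 0.89 × 39.97902711 = 35.5813341279 now. The founder offers 35.5813341279 and keeps 48 − 35.5813341279 = 12.4186658721.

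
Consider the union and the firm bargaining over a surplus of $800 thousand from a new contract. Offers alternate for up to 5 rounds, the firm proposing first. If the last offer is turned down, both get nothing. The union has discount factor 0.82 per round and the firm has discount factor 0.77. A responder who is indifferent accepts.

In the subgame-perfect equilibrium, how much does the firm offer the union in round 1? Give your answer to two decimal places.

246.15

Round 5 (the firm proposes): rejection yields 0 for the union; the firm offers 0 and keeps 800.
Round 4 (the union proposes): the firm can get 800 next round, worth 0.77 × 800 = 616 now, so the union offers 616, keeping 184.
Round 3 (the firm proposes): the union can get 184 next round, worth 0.82 × 184 = 150.88 now. The firm offers 150.88 and keeps 800 − 150.88 = 649.12.
Round 2 (the union proposes): the firm can get 649.12 next round, worth 0.77 × 649.12 = 499.8224 now. The union offers 499.8224 and keeps 800 − 499.8224 = 300.1776.
Round 1 (the firm proposes): the union can get 300.1776 next round, worth 0.82 × 300.1776 = 246.145632 now. The firm offers 246.145632 and keeps 800 − 246.145632 = 553.854368.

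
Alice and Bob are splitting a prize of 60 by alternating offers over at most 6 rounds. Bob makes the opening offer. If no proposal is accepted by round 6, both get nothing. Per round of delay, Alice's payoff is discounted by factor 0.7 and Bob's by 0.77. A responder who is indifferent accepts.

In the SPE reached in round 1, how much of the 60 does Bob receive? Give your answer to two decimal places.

32.93

Round 6 (Alice proposes): Bob will accept anything ≥ 0, so Alice offers 0 and keeps 60.
Round 5 (Bob proposes): Alice can get 60 next round, worth 0.7 × 60 = 42 now. Bob offers 42 and keeps 60 − 42 = 18.
Round 4 (Alice proposes): Bob can get 18 next round, worth 0.77 × 18 = 13.86 now. Alice offers 13.86 and keeps 60 − 13.86 = 46.14.
Round 3 (Bob proposes): Alice can get 46.14 next round, worth 0.7 × 46.14 = 32.298 now; Bob offers that and keeps 27.702.
Round 2 (Alice proposes): Bob can get 27.702 next round, worth 0.77 × 27.702 = 21.33054 now, so Alice offers 21.33054, keeping 38.66946.
Round 1 (Bob proposes): Alice can get 38.66946 next round, worth 0.7 × 38.66946 = 27.068622 now; Bob offers that and keeps 32.931378.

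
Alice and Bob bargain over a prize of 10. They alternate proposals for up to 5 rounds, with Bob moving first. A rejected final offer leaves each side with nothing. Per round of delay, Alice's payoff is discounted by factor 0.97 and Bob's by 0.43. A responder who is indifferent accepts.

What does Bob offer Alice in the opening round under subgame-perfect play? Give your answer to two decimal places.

Work backward from the last round.
Round 5 (Bob proposes): Alice will accept anything ≥ 0, so Bob offers 0 and keeps 10.
Round 4 (Alice proposes): Bob can get 10 next round, worth 0.43 × 10 = 4.3 now, so Alice offers 4.3, keeping 5.7.
Round 3 (Bob proposes): Alice can get 5.7 next round, worth 0.97 × 5.7 = 5.529 now, so Bob offers 5.529, keeping 4.471.
Round 2 (Alice proposes): Bob can get 4.471 next round, worth 0.43 × 4.471 = 1.92253 now, so Alice offers 1.92253, keeping 8.07747.
Round 1 (Bob proposes): Alice can get 8.07747 next round, worth 0.97 × 8.07747 = 7.8351459 now; Bob offers that and keeps 2.1648541.

7.84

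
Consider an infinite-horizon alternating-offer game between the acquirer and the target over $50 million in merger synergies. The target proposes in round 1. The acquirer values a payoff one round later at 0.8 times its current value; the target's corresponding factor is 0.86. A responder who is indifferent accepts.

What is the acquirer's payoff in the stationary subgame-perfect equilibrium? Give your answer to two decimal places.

When the target proposes, the acquirer accepts any offer worth at least 0.8 times what the acquirer would get by proposing next round; and vice versa.
This gives x = 50 − 0.8y and y = 50 − 0.86x, where x and y are each side's share when it proposes.
Hence (1 − 0.8·0.86)x = 50(1 − 0.8), i.e. 0.312·x = 10.
x ≈ 32.0513; the acquirer's share is 50 − x ≈ 17.9487.

17.95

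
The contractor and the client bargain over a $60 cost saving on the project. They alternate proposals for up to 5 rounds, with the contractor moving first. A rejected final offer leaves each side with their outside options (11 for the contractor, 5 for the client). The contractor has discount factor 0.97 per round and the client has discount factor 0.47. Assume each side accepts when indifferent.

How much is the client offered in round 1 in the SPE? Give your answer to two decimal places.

Round 5 (the contractor proposes): the client gets 5 if talks fail, so the contractor offers 5 and keeps 55.
Round 4 (the client proposes): the contractor can get 55 next round, worth 0.97 × 55 = 53.35 now; the client offers that and keeps 6.65.
Round 3 (the contractor proposes): the client can get 6.65 next round, worth 0.47 × 6.65 = 3.1255 now. The contractor offers 3.1255 and keeps 60 − 3.1255 = 56.8745.
Round 2 (the client proposes): the contractor can get 56.8745 next round, worth 0.97 × 56.8745 = 55.168265 now; the client offers that and keeps 4.831735.
Round 1 (the contractor proposes): the client can get 4.831735 next round, worth 0.47 × 4.831735 = 2.27091545 now. The contractor offers 2.27091545 and keeps 60 − 2.27091545 = 57.72908455.

2.27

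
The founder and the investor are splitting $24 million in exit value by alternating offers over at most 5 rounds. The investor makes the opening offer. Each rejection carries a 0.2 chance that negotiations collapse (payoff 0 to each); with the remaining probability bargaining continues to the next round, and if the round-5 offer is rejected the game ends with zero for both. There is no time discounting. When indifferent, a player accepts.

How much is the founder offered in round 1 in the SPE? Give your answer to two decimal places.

6.30

Round 5 (the investor proposes): the founder will accept anything ≥ 0, so the investor offers 0 and keeps 24.
Round 4 (the founder proposes): rejecting gives the investor an expected 0.8 × 24 = 19.2; the founder offers that and keeps 4.8.
Round 3 (the investor proposes): rejecting gives the founder an expected 0.8 × 4.8 = 3.84; the investor offers that and keeps 20.16.
Round 2 (the founder proposes): rejecting gives the investor an expected 0.8 × 20.16 = 16.128. The founder offers 16.128 and keeps 24 − 16.128 = 7.872.
Round 1 (the investor proposes): rejecting gives the founder an expected 0.8 × 7.872 = 6.2976. The investor offers 6.2976 and keeps 24 − 6.2976 = 17.7024.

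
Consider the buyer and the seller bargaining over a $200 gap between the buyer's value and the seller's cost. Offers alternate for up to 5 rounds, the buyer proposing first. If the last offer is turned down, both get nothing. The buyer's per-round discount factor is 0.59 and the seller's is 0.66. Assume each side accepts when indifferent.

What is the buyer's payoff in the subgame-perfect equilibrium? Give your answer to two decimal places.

Round 5 (the buyer proposes): the seller will accept anything ≥ 0, so the buyer offers 0 and keeps 200.
Round 4 (the seller proposes): the buyer can get 200 next round, worth 0.59 × 200 = 118 now; the seller offers that and keeps 82.
Round 3 (the buyer proposes): the seller can get 82 next round, worth 0.66 × 82 = 54.12 now. The buyer offers 54.12 and keeps 200 − 54.12 = 145.88.
Round 2 (the seller proposes): the buyer can get 145.88 next round, worth 0.59 × 145.88 = 86.0692 now; the seller offers that and keeps 113.9308.
Round 1 (the buyer proposes): the seller can get 113.9308 next round, worth 0.66 × 113.9308 = 75.194328 now. The buyer offers 75.194328 and keeps 200 − 75.194328 = 124.805672.

124.81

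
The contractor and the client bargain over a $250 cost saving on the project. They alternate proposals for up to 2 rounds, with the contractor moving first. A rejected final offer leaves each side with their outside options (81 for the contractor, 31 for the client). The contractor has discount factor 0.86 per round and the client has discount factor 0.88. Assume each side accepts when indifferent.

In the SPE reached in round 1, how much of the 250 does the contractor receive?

101.28

Round 2 (the client proposes): the contractor gets 81 if talks fail, so the client offers 81 and keeps 169.
Round 1 (the contractor proposes): the client can get 169 next round, worth 0.88 × 169 = 148.72 now, so the contractor offers 148.72, keeping 101.28.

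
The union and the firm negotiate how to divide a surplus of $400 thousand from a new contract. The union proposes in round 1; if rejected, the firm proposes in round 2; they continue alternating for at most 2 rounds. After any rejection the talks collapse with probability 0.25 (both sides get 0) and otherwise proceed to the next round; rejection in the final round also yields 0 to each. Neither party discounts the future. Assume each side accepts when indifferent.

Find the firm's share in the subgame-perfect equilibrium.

By backward induction:
Round 2 (the firm proposes): rejection yields 0 for the union; the firm offers 0 and keeps 400.
Round 1 (the union proposes): rejecting gives the firm an expected 0.75 × 400 = 300; the union offers that and keeps 100.

300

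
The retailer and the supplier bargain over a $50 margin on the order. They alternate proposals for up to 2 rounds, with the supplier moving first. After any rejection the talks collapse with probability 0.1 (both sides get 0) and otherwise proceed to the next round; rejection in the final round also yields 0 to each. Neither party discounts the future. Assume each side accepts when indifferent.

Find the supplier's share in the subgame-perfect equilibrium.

5

Round 2 (the retailer proposes): rejection yields 0 for the supplier; the retailer offers 0 and keeps 50.
Round 1 (the supplier proposes): rejecting gives the retailer an expected 0.9 × 50 = 45. The supplier offers 45 and keeps 50 − 45 = 5.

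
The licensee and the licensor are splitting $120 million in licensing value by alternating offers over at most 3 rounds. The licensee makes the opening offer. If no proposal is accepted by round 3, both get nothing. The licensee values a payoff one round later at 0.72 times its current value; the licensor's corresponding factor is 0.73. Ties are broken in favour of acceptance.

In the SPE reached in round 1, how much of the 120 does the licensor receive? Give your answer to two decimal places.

Work backward from the last round.
Round 3 (the licensee proposes): the licensor will accept anything ≥ 0, so the licensee offers 0 and keeps 120.
Round 2 (the licensor proposes): the licensee can get 120 next round, worth 0.72 × 120 = 86.4 now. The licensor offers 86.4 and keeps 120 − 86.4 = 33.6.
Round 1 (the licensee proposes): the licensor can get 33.6 next round, worth 0.73 × 33.6 = 24.528 now. The licensee offers 24.528 and keeps 120 − 24.528 = 95.472.

24.53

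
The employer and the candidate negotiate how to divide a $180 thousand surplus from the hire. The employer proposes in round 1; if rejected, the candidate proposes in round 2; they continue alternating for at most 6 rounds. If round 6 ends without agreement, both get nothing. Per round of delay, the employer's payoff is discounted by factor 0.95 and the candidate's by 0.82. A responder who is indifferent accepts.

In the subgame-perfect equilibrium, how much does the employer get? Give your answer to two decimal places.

By backward induction:
Round 6 (the candidate proposes): the employer will accept anything ≥ 0, so the candidate offers 0 and keeps 180.
Round 5 (the employer proposes): the candidate can get 180 next round, worth 0.82 × 180 = 147.6 now. The employer offers 147.6 and keeps 180 − 147.6 = 32.4.
Round 4 (the candidate proposes): the employer can get 32.4 next round, worth 0.95 × 32.4 = 30.78 now; the candidate offers that and keeps 149.22.
Round 3 (the employer proposes): the candidate can get 149.22 next round, worth 0.82 × 149.22 = 122.3604 now, so the employer offers 122.3604, keeping 57.6396.
Round 2 (the candidate proposes): the employer can get 57.6396 next round, worth 0.95 × 57.6396 = 54.75762 now, so the candidate offers 54.75762, keeping 125.24238.
Round 1 (the employer proposes): the candidate can get 125.24238 next round, worth 0.82 × 125.24238 = 102.6987516 now; the employer offers that and keeps 77.3012484.

77.30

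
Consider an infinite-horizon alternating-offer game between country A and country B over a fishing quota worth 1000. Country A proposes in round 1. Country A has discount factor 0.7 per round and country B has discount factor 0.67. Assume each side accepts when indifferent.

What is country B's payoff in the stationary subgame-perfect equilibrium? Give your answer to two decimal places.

In a stationary SPE each proposer offers the other exactly their discounted continuation value.
If country A keeps x when proposing and country B keeps y when proposing, then x = 1000 − 0.67y and y = 1000 − 0.7x.
Solving: x = 1000(1 − 0.67) / (1 − 0.7·0.67) = 330 / 0.531 ≈ 621.4689.
Country B gets 1000 − 621.4689 ≈ 378.5311.

378.53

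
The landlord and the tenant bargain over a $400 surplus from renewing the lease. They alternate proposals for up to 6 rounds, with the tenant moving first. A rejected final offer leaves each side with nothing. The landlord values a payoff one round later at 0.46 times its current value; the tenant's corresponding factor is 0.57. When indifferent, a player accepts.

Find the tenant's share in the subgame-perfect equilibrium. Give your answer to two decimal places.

287.48

Round 6 (the landlord proposes): rejection yields 0 for the tenant; the landlord offers 0 and keeps 400.
Round 5 (the tenant proposes): the landlord can get 400 next round, worth 0.46 × 400 = 184 now; the tenant offers that and keeps 216.
Round 4 (the landlord proposes): the tenant can get 216 next round, worth 0.57 × 216 = 123.12 now. The landlord offers 123.12 and keeps 400 − 123.12 = 276.88.
Round 3 (the tenant proposes): the landlord can get 276.88 next round, worth 0.46 × 276.88 = 127.3648 now. The tenant offers 127.3648 and keeps 400 − 127.3648 = 272.6352.
Round 2 (the landlord proposes): the tenant can get 272.6352 next round, worth 0.57 × 272.6352 = 155.402064 now; the landlord offers that and keeps 244.597936.
Round 1 (the tenant proposes): the landlord can get 244.597936 next round, worth 0.46 × 244.597936 = 112.51505056 now. The tenant offers 112.51505056 and keeps 400 − 112.51505056 = 287.48494944.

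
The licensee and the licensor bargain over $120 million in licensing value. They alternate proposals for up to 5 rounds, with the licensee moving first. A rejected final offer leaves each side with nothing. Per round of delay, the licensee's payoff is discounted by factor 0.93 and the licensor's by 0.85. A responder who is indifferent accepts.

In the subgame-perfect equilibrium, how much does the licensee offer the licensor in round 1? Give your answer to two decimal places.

12.78

Round 5 (the licensee proposes): the licensor will accept anything ≥ 0, so the licensee offers 0 and keeps 120.
Round 4 (the licensor proposes): the licensee can get 120 next round, worth 0.93 × 120 = 111.6 now. The licensor offers 111.6 and keeps 120 − 111.6 = 8.4.
Round 3 (the licensee proposes): the licensor can get 8.4 next round, worth 0.85 × 8.4 = 7.14 now, so the licensee offers 7.14, keeping 112.86.
Round 2 (the licensor proposes): the licensee can get 112.86 next round, worth 0.93 × 112.86 = 104.9598 now; the licensor offers that and keeps 15.0402.
Round 1 (the licensee proposes): the licensor can get 15.0402 next round, worth 0.85 × 15.0402 = 12.78417 now; the licensee offers that and keeps 107.21583.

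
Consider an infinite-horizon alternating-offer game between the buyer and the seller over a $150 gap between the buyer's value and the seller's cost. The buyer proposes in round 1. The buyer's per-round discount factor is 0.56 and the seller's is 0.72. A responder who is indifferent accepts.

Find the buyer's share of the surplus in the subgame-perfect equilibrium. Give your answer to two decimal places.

70.38

When the buyer proposes, the seller accepts any offer worth at least 0.72 times what the seller would get by proposing next round; and vice versa.
This gives x = 150 − 0.72y and y = 150 − 0.56x, where x and y are each side's share when it proposes.
Hence (1 − 0.72·0.56)x = 150(1 − 0.72), i.e. 0.5968·x = 42.
x ≈ 70.3753; the seller's share is 150 − x ≈ 79.6247.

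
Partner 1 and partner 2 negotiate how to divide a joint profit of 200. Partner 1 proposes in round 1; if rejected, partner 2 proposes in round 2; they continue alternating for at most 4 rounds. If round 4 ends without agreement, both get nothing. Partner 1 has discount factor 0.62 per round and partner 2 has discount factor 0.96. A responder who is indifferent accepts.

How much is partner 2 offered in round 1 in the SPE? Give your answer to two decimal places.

Round 4 (partner 2 proposes): rejection yields 0 for partner 1; partner 2 offers 0 and keeps 200.
Round 3 (partner 1 proposes): partner 2 can get 200 next round, worth 0.96 × 200 = 192 now, so partner 1 offers 192, keeping 8.
Round 2 (partner 2 proposes): partner 1 can get 8 next round, worth 0.62 × 8 = 4.96 now; partner 2 offers that and keeps 195.04.
Round 1 (partner 1 proposes): partner 2 can get 195.04 next round, worth 0.96 × 195.04 = 187.2384 now; partner 1 offers that and keeps 12.7616.

187.24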